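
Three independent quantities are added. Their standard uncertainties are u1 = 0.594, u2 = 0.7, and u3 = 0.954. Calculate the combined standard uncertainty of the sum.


For a sum of independent quantities, uc = sqrt(u1^2 + u2^2 + u3^2).
uc = sqrt(0.594^2 + 0.7^2 + 0.954^2)
uc = sqrt(0.352836 + 0.49 + 0.910116)
uc = 1.324

1.324


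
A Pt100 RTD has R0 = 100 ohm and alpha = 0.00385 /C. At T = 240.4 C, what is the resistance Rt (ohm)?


The RTD equation: Rt = R0 * (1 + alpha * T).
Rt = 100 * (1 + 0.00385 * 240.4)
Rt = 100 * (1 + 0.92554)
Rt = 100 * 1.92554
Rt = 192.554 ohm

192.554 ohm


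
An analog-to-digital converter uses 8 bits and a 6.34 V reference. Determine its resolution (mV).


The resolution (LSB) of an ADC is Vref / 2^n.
LSB = 6.34 / 2^8
LSB = 6.34 / 256
LSB = 0.02476562 V = 24.765625 mV

24.765625 mV


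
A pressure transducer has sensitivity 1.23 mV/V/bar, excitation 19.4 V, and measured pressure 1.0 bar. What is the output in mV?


Output = sensitivity * Vex * P.
Vout = 1.23 * 19.4 * 1.0
Vout = 23.862 * 1.0
Vout = 23.86 mV

23.86 mV


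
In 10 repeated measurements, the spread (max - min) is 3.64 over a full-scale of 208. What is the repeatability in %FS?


Repeatability = (spread / full scale) * 100%.
R = (3.64 / 208) * 100
R = 1.75 %FS

1.75 %FS


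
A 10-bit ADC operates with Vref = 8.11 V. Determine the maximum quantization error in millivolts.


The maximum quantization error is +/- LSB/2.
LSB = Vref / 2^n = 8.11 / 1024 = 0.00791992 V
Max error = LSB / 2 = 0.00791992 / 2 = 0.00395996 V
Max error = 3.96 mV

3.96 mV


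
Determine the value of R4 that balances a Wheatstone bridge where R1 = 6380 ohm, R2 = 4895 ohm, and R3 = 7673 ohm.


At balance: R1*R4 = R2*R3, so R4 = R2*R3/R1.
R4 = 4895 * 7673 / 6380
R4 = 37559335 / 6380
R4 = 5887.04 ohm

5887.04 ohm


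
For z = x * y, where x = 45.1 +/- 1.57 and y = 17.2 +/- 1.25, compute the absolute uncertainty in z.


For a product z = x*y, the relative uncertainty is:
uz/z = sqrt((ux/x)^2 + (uy/y)^2)
Relative uncertainties: ux/x = 1.57/45.1 = 0.034812
uy/y = 1.25/17.2 = 0.072674
z = 45.1 * 17.2 = 775.7
uz = 775.7 * sqrt(0.034812^2 + 0.072674^2) = 62.509

62.509


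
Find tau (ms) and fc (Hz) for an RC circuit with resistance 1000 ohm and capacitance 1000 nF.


Time constant: tau = R * C.
tau = 1000 * 1.00e-06 = 0.001 s
tau = 1.0 ms
Cutoff frequency: fc = 1 / (2*pi*R*C).
fc = 1 / (2*pi*0.001) = 159.15 Hz

tau = 1.0 ms, fc = 159.15 Hz


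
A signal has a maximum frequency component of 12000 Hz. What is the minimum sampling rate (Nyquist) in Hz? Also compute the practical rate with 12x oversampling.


By Nyquist theorem, fs_min = 2 * fmax.
fs_min = 2 * 12000 = 24000 Hz
Practical rate = 12 * fs_min = 12 * 24000 = 288000 Hz

fs_min = 24000 Hz, fs_practical = 288000 Hz


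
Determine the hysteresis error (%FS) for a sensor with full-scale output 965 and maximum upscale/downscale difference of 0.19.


Hysteresis = (max difference / full scale) * 100%.
H = (0.19 / 965) * 100
H = 0.02 %FS

0.02 %FS


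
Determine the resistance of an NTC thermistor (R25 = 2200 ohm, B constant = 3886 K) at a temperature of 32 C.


NTC thermistor equation: Rt = R25 * exp(B * (1/T - 1/T25)).
T in Kelvin: 305.15 K, T25 = 298.15 K
1/T - 1/T25 = 1/305.15 - 1/298.15 = -7.694e-05
B * (1/T - 1/T25) = 3886 * -7.694e-05 = -0.299
Rt = 2200 * exp(-0.299) = 1631.5 ohm

1631.5 ohm


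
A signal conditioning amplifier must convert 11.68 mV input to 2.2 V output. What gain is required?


Gain = Vout / Vin (converting to same units).
G = 2.2 V / 11.68 mV
G = 2200.0 mV / 11.68 mV
G = 188.36

188.36


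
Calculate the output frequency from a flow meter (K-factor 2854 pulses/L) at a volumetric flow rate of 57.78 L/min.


Frequency = K * Q / 60 (converting L/min to L/s).
f = 2854 * 57.78 / 60
f = 164904.12 / 60
f = 2748.4 Hz

2748.4 Hz


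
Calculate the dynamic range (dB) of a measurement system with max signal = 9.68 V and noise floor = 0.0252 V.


Dynamic range = 20 * log10(Vmax / Vnoise).
DR = 20 * log10(9.68 / 0.0252)
DR = 20 * log10(384.13)
DR = 51.69 dB

51.69 dB


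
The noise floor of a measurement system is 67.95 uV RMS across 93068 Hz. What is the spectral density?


Noise spectral density = Vrms / sqrt(BW).
NSD = 67.95 / sqrt(93068)
NSD = 67.95 / 305.0705
NSD = 0.2227 uV/sqrt(Hz)

0.2227 uV/sqrt(Hz)


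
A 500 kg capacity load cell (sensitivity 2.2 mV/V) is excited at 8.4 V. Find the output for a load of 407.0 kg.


Vout = rated_output * Vex * (load / capacity).
Vout = 2.2 * 8.4 * (407.0 / 500)
Vout = 2.2 * 8.4 * 0.814
Vout = 15.043 mV

15.043 mV


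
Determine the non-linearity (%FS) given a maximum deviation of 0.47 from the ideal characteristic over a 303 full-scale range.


Linearity error = (max deviation / full scale) * 100%.
Linearity = (0.47 / 303) * 100
Linearity = 0.155 %FS

0.155 %FS


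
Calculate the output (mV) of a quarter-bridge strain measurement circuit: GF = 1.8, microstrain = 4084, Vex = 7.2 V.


Quarter bridge output: Vout = (GF * epsilon * Vex) / 4.
Vout = (1.8 * 4084e-6 * 7.2) / 4
Vout = 0.05292864 / 4 V
Vout = 0.01323216 V = 13.2322 mV

13.2322 mV


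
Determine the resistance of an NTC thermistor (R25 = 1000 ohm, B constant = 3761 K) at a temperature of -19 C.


NTC thermistor equation: Rt = R25 * exp(B * (1/T - 1/T25)).
T in Kelvin: 254.15 K, T25 = 298.15 K
1/T - 1/T25 = 1/254.15 - 1/298.15 = 0.00058067
B * (1/T - 1/T25) = 3761 * 0.00058067 = 2.1839
Rt = 1000 * exp(2.1839) = 8880.8 ohm

8880.8 ohm


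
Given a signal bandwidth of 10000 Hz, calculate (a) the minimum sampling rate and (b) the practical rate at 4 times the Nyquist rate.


By Nyquist theorem, fs_min = 2 * fmax.
fs_min = 2 * 10000 = 20000 Hz
Practical rate = 4 * fs_min = 4 * 20000 = 80000 Hz

fs_min = 20000 Hz, fs_practical = 80000 Hz


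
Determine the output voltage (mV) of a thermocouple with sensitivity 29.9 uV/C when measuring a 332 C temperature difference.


The thermocouple output V = sensitivity * dT.
V = 29.9 uV/C * 332 C
V = 9926.8 uV
V = 9.927 mV

9.927 mV


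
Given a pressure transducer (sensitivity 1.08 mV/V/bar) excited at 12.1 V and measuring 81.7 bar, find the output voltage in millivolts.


Output = sensitivity * Vex * P.
Vout = 1.08 * 12.1 * 81.7
Vout = 13.068 * 81.7
Vout = 1067.66 mV

1067.66 mV


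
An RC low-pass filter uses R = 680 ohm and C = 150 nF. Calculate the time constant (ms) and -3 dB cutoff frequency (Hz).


Time constant: tau = R * C.
tau = 680 * 1.50e-07 = 0.000102 s
tau = 0.102 ms
Cutoff frequency: fc = 1 / (2*pi*R*C).
fc = 1 / (2*pi*0.000102) = 1560.34 Hz

tau = 0.102 ms, fc = 1560.34 Hz


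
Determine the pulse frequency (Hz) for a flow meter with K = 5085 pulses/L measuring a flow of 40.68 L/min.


Frequency = K * Q / 60 (converting L/min to L/s).
f = 5085 * 40.68 / 60
f = 206857.8 / 60
f = 3447.63 Hz

3447.63 Hz


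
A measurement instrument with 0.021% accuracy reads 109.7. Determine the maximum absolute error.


Absolute error = (accuracy% / 100) * reading.
Error = (0.021 / 100) * 109.7
Error = 0.00021 * 109.7
Error = 0.023

0.023


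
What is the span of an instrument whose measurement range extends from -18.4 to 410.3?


Span = upper range - lower range.
Span = 410.3 - (-18.4)
Span = 428.7

428.7


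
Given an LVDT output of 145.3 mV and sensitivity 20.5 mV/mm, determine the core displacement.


Displacement = Vout / sensitivity.
d = 145.3 / 20.5
d = 7.088 mm

7.088 mm


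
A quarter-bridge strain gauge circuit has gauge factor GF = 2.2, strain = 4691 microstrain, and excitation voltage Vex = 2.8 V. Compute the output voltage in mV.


Quarter bridge output: Vout = (GF * epsilon * Vex) / 4.
Vout = (2.2 * 4691e-6 * 2.8) / 4
Vout = 0.02889656 / 4 V
Vout = 0.00722414 V = 7.2241 mV

7.2241 mV


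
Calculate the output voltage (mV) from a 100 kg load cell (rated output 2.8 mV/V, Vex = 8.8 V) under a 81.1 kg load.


Vout = rated_output * Vex * (load / capacity).
Vout = 2.8 * 8.8 * (81.1 / 100)
Vout = 2.8 * 8.8 * 0.811
Vout = 19.983 mV

19.983 mV


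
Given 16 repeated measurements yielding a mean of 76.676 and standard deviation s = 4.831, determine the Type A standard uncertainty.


The standard uncertainty for Type A evaluation is u = s / sqrt(n).
u = 4.831 / sqrt(16)
u = 4.831 / 4.0
u = 1.2078

1.2078


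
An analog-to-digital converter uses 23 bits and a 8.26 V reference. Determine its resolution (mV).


The resolution (LSB) of an ADC is Vref / 2^n.
LSB = 8.26 / 2^23
LSB = 8.26 / 8388608
LSB = 9.8e-07 V = 0.00098467 mV

0.00098467 mV


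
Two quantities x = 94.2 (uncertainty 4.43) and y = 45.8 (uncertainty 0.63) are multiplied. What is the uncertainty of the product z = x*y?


For a product z = x*y, the relative uncertainty is:
uz/z = sqrt((ux/x)^2 + (uy/y)^2)
Relative uncertainties: ux/x = 4.43/94.2 = 0.047028
uy/y = 0.63/45.8 = 0.013755
z = 94.2 * 45.8 = 4314.4
uz = 4314.4 * sqrt(0.047028^2 + 0.013755^2) = 211.395

211.395


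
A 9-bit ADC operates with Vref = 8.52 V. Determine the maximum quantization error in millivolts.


The maximum quantization error is +/- LSB/2.
LSB = Vref / 2^n = 8.52 / 512 = 0.01664062 V
Max error = LSB / 2 = 0.01664062 / 2 = 0.00832031 V
Max error = 8.3203 mV

8.3203 mV


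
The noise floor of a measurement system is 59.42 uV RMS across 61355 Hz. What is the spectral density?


Noise spectral density = Vrms / sqrt(BW).
NSD = 59.42 / sqrt(61355)
NSD = 59.42 / 247.6994
NSD = 0.2399 uV/sqrt(Hz)

0.2399 uV/sqrt(Hz)


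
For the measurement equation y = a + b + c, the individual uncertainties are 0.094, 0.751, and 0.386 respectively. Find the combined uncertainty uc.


For a sum of independent quantities, uc = sqrt(u1^2 + u2^2 + u3^2).
uc = sqrt(0.094^2 + 0.751^2 + 0.386^2)
uc = sqrt(0.008836 + 0.564001 + 0.148996)
uc = 0.8496

0.8496


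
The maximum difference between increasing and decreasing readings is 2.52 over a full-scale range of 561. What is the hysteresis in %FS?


Hysteresis = (max difference / full scale) * 100%.
H = (2.52 / 561) * 100
H = 0.449 %FS

0.449 %FS


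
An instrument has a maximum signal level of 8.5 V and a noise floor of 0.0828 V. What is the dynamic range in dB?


Dynamic range = 20 * log10(Vmax / Vnoise).
DR = 20 * log10(8.5 / 0.0828)
DR = 20 * log10(102.66)
DR = 40.23 dB

40.23 dB


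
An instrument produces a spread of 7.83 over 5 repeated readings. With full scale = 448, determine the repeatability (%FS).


Repeatability = (spread / full scale) * 100%.
R = (7.83 / 448) * 100
R = 1.748 %FS

1.748 %FS


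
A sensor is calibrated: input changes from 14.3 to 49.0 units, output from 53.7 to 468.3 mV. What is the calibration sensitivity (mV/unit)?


Sensitivity = (y2 - y1) / (x2 - x1).
S = (468.3 - 53.7) / (49.0 - 14.3)
S = 414.6 / 34.7
S = 11.9481 mV/unit

11.9481 mV/unit


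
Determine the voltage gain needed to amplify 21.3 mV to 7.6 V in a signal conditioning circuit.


Gain = Vout / Vin (converting to same units).
G = 7.6 V / 21.3 mV
G = 7600.0 mV / 21.3 mV
G = 356.81

356.81


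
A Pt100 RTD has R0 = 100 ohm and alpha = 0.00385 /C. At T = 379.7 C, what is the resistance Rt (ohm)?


The RTD equation: Rt = R0 * (1 + alpha * T).
Rt = 100 * (1 + 0.00385 * 379.7)
Rt = 100 * (1 + 1.461845)
Rt = 100 * 2.461845
Rt = 246.185 ohm

246.185 ohm


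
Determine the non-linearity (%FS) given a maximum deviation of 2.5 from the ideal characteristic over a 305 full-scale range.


Linearity error = (max deviation / full scale) * 100%.
Linearity = (2.5 / 305) * 100
Linearity = 0.82 %FS

0.82 %FS


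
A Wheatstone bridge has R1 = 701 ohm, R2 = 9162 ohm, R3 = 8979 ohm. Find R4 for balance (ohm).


At balance: R1*R4 = R2*R3, so R4 = R2*R3/R1.
R4 = 9162 * 8979 / 701
R4 = 82265598 / 701
R4 = 117354.63 ohm

117354.63 ohm


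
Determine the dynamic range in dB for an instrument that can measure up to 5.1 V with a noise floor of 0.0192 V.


Dynamic range = 20 * log10(Vmax / Vnoise).
DR = 20 * log10(5.1 / 0.0192)
DR = 20 * log10(265.62)
DR = 48.49 dB

48.49 dB


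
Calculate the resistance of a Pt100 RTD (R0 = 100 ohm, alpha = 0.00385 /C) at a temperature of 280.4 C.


The RTD equation: Rt = R0 * (1 + alpha * T).
Rt = 100 * (1 + 0.00385 * 280.4)
Rt = 100 * (1 + 1.07954)
Rt = 100 * 2.07954
Rt = 207.954 ohm

207.954 ohm


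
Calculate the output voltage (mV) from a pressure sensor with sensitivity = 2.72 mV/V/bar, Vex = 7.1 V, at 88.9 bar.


Output = sensitivity * Vex * P.
Vout = 2.72 * 7.1 * 88.9
Vout = 19.312 * 88.9
Vout = 1716.84 mV

1716.84 mV


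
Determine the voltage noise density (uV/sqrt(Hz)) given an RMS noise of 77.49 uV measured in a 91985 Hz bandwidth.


Noise spectral density = Vrms / sqrt(BW).
NSD = 77.49 / sqrt(91985)
NSD = 77.49 / 303.2903
NSD = 0.2555 uV/sqrt(Hz)

0.2555 uV/sqrt(Hz)


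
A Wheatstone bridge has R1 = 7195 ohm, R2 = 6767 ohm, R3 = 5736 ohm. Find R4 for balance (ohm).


At balance: R1*R4 = R2*R3, so R4 = R2*R3/R1.
R4 = 6767 * 5736 / 7195
R4 = 38815512 / 7195
R4 = 5394.79 ohm

5394.79 ohm


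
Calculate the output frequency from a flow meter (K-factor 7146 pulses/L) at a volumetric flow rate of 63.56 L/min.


Frequency = K * Q / 60 (converting L/min to L/s).
f = 7146 * 63.56 / 60
f = 454199.76 / 60
f = 7570.0 Hz

7570.0 Hz


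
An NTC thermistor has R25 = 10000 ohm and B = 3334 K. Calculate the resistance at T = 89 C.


NTC thermistor equation: Rt = R25 * exp(B * (1/T - 1/T25)).
T in Kelvin: 362.15 K, T25 = 298.15 K
1/T - 1/T25 = 1/362.15 - 1/298.15 = -0.00059273
B * (1/T - 1/T25) = 3334 * -0.00059273 = -1.9762
Rt = 10000 * exp(-1.9762) = 1386.0 ohm

1386.0 ohm


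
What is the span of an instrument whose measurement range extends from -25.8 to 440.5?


Span = upper range - lower range.
Span = 440.5 - (-25.8)
Span = 466.3

466.3


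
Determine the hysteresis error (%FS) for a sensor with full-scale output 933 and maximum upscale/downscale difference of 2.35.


Hysteresis = (max difference / full scale) * 100%.
H = (2.35 / 933) * 100
H = 0.252 %FS

0.252 %FS


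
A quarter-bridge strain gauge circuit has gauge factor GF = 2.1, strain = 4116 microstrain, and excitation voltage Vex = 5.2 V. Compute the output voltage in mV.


Quarter bridge output: Vout = (GF * epsilon * Vex) / 4.
Vout = (2.1 * 4116e-6 * 5.2) / 4
Vout = 0.04494672 / 4 V
Vout = 0.01123668 V = 11.2367 mV

11.2367 mV


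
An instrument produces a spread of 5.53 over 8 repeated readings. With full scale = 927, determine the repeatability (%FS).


Repeatability = (spread / full scale) * 100%.
R = (5.53 / 927) * 100
R = 0.597 %FS

0.597 %FS


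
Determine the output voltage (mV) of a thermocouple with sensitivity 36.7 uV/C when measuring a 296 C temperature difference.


The thermocouple output V = sensitivity * dT.
V = 36.7 uV/C * 296 C
V = 10863.2 uV
V = 10.863 mV

10.863 mV


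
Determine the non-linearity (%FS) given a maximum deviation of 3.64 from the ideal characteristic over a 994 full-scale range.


Linearity error = (max deviation / full scale) * 100%.
Linearity = (3.64 / 994) * 100
Linearity = 0.366 %FS

0.366 %FS


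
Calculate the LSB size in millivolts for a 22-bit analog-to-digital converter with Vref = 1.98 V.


The resolution (LSB) of an ADC is Vref / 2^n.
LSB = 1.98 / 2^22
LSB = 1.98 / 4194304
LSB = 4.7e-07 V = 0.00047207 mV

0.00047207 mV


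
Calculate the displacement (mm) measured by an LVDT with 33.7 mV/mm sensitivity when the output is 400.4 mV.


Displacement = Vout / sensitivity.
d = 400.4 / 33.7
d = 11.881 mm

11.881 mm


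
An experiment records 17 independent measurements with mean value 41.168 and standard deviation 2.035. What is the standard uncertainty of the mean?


The standard uncertainty for Type A evaluation is u = s / sqrt(n).
u = 2.035 / sqrt(17)
u = 2.035 / 4.1231
u = 0.4936

0.4936


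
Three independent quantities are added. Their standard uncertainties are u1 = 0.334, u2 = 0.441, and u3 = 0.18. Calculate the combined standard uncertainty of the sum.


For a sum of independent quantities, uc = sqrt(u1^2 + u2^2 + u3^2).
uc = sqrt(0.334^2 + 0.441^2 + 0.18^2)
uc = sqrt(0.111556 + 0.194481 + 0.0324)
uc = 0.5818

0.5818


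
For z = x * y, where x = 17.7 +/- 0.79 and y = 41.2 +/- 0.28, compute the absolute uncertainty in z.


For a product z = x*y, the relative uncertainty is:
uz/z = sqrt((ux/x)^2 + (uy/y)^2)
Relative uncertainties: ux/x = 0.79/17.7 = 0.044633
uy/y = 0.28/41.2 = 0.006796
z = 17.7 * 41.2 = 729.2
uz = 729.2 * sqrt(0.044633^2 + 0.006796^2) = 32.923

32.923


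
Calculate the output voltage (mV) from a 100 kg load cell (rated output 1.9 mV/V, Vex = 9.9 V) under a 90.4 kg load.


Vout = rated_output * Vex * (load / capacity).
Vout = 1.9 * 9.9 * (90.4 / 100)
Vout = 1.9 * 9.9 * 0.904
Vout = 17.004 mV

17.004 mV


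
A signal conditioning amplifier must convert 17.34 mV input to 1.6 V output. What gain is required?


Gain = Vout / Vin (converting to same units).
G = 1.6 V / 17.34 mV
G = 1600.0 mV / 17.34 mV
G = 92.27

92.27


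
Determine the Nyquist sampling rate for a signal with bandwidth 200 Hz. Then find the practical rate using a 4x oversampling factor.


By Nyquist theorem, fs_min = 2 * fmax.
fs_min = 2 * 200 = 400 Hz
Practical rate = 4 * fs_min = 4 * 400 = 1600 Hz

fs_min = 400 Hz, fs_practical = 1600 Hz


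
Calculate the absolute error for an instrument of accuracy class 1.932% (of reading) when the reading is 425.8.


Absolute error = (accuracy% / 100) * reading.
Error = (1.932 / 100) * 425.8
Error = 0.01932 * 425.8
Error = 8.2265

8.2265


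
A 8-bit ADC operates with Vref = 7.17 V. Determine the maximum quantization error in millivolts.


The maximum quantization error is +/- LSB/2.
LSB = Vref / 2^n = 7.17 / 256 = 0.02800781 V
Max error = LSB / 2 = 0.02800781 / 2 = 0.01400391 V
Max error = 14.0039 mV

14.0039 mV


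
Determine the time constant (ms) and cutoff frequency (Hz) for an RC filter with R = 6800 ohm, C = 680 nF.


Time constant: tau = R * C.
tau = 6800 * 6.80e-07 = 0.004624 s
tau = 4.624 ms
Cutoff frequency: fc = 1 / (2*pi*R*C).
fc = 1 / (2*pi*0.004624) = 34.42 Hz

tau = 4.624 ms, fc = 34.42 Hz


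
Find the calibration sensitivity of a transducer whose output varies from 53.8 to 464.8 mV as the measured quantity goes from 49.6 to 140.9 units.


Sensitivity = (y2 - y1) / (x2 - x1).
S = (464.8 - 53.8) / (140.9 - 49.6)
S = 411.0 / 91.3
S = 4.5016 mV/unit

4.5016 mV/unit


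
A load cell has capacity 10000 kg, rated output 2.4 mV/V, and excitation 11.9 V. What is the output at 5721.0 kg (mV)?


Vout = rated_output * Vex * (load / capacity).
Vout = 2.4 * 11.9 * (5721.0 / 10000)
Vout = 2.4 * 11.9 * 0.5721
Vout = 16.339 mV

16.339 mV


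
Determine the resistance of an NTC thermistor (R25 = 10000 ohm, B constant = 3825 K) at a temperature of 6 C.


NTC thermistor equation: Rt = R25 * exp(B * (1/T - 1/T25)).
T in Kelvin: 279.15 K, T25 = 298.15 K
1/T - 1/T25 = 1/279.15 - 1/298.15 = 0.00022829
B * (1/T - 1/T25) = 3825 * 0.00022829 = 0.8732
Rt = 10000 * exp(0.8732) = 23945.6 ohm

23945.6 ohm


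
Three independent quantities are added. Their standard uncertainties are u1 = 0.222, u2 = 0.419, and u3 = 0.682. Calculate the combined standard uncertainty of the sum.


For a sum of independent quantities, uc = sqrt(u1^2 + u2^2 + u3^2).
uc = sqrt(0.222^2 + 0.419^2 + 0.682^2)
uc = sqrt(0.049284 + 0.175561 + 0.465124)
uc = 0.8306

0.8306


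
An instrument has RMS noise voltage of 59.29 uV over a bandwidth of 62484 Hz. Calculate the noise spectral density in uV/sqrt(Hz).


Noise spectral density = Vrms / sqrt(BW).
NSD = 59.29 / sqrt(62484)
NSD = 59.29 / 249.968
NSD = 0.2372 uV/sqrt(Hz)

0.2372 uV/sqrt(Hz)


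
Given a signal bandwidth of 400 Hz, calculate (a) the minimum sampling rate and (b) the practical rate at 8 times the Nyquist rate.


By Nyquist theorem, fs_min = 2 * fmax.
fs_min = 2 * 400 = 800 Hz
Practical rate = 8 * fs_min = 8 * 800 = 6400 Hz

fs_min = 800 Hz, fs_practical = 6400 Hz


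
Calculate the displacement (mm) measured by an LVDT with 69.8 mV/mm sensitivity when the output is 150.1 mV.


Displacement = Vout / sensitivity.
d = 150.1 / 69.8
d = 2.15 mm

2.15 mm


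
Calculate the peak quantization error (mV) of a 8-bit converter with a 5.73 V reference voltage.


The maximum quantization error is +/- LSB/2.
LSB = Vref / 2^n = 5.73 / 256 = 0.02238281 V
Max error = LSB / 2 = 0.02238281 / 2 = 0.01119141 V
Max error = 11.1914 mV

11.1914 mV


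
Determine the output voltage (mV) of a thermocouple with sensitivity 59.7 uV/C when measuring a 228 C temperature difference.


The thermocouple output V = sensitivity * dT.
V = 59.7 uV/C * 228 C
V = 13611.6 uV
V = 13.612 mV

13.612 mV


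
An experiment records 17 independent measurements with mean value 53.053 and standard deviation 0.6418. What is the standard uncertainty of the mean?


The standard uncertainty for Type A evaluation is u = s / sqrt(n).
u = 0.6418 / sqrt(17)
u = 0.6418 / 4.1231
u = 0.1557

0.1557


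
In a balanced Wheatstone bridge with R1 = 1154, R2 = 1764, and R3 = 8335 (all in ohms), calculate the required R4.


At balance: R1*R4 = R2*R3, so R4 = R2*R3/R1.
R4 = 1764 * 8335 / 1154
R4 = 14702940 / 1154
R4 = 12740.85 ohm

12740.85 ohm


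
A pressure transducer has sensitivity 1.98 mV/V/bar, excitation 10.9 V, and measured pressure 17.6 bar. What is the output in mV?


Output = sensitivity * Vex * P.
Vout = 1.98 * 10.9 * 17.6
Vout = 21.582 * 17.6
Vout = 379.84 mV

379.84 mV


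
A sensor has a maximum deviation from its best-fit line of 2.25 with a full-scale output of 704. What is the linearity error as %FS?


Linearity error = (max deviation / full scale) * 100%.
Linearity = (2.25 / 704) * 100
Linearity = 0.32 %FS

0.32 %FS


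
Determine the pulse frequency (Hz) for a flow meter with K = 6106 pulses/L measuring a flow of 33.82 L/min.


Frequency = K * Q / 60 (converting L/min to L/s).
f = 6106 * 33.82 / 60
f = 206504.92 / 60
f = 3441.75 Hz

3441.75 Hz


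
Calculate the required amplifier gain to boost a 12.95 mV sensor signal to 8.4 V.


Gain = Vout / Vin (converting to same units).
G = 8.4 V / 12.95 mV
G = 8400.0 mV / 12.95 mV
G = 648.65

648.65


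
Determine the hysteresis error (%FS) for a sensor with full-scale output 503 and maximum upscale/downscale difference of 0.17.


Hysteresis = (max difference / full scale) * 100%.
H = (0.17 / 503) * 100
H = 0.034 %FS

0.034 %FS


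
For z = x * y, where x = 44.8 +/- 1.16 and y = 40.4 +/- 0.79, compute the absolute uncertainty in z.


For a product z = x*y, the relative uncertainty is:
uz/z = sqrt((ux/x)^2 + (uy/y)^2)
Relative uncertainties: ux/x = 1.16/44.8 = 0.025893
uy/y = 0.79/40.4 = 0.019554
z = 44.8 * 40.4 = 1809.9
uz = 1809.9 * sqrt(0.025893^2 + 0.019554^2) = 58.727

58.727


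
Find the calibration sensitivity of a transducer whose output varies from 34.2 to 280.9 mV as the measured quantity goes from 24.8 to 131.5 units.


Sensitivity = (y2 - y1) / (x2 - x1).
S = (280.9 - 34.2) / (131.5 - 24.8)
S = 246.7 / 106.7
S = 2.3121 mV/unit

2.3121 mV/unit


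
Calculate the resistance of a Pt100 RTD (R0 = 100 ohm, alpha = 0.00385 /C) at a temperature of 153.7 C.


The RTD equation: Rt = R0 * (1 + alpha * T).
Rt = 100 * (1 + 0.00385 * 153.7)
Rt = 100 * (1 + 0.591745)
Rt = 100 * 1.591745
Rt = 159.174 ohm

159.174 ohm


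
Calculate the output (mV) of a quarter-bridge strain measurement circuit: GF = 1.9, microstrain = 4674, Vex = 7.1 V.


Quarter bridge output: Vout = (GF * epsilon * Vex) / 4.
Vout = (1.9 * 4674e-6 * 7.1) / 4
Vout = 0.06305226 / 4 V
Vout = 0.01576306 V = 15.7631 mV

15.7631 mV


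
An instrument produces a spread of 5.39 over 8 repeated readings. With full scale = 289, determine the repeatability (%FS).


Repeatability = (spread / full scale) * 100%.
R = (5.39 / 289) * 100
R = 1.865 %FS

1.865 %FS


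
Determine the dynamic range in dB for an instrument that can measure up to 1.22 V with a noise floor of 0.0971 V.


Dynamic range = 20 * log10(Vmax / Vnoise).
DR = 20 * log10(1.22 / 0.0971)
DR = 20 * log10(12.56)
DR = 21.98 dB

21.98 dB


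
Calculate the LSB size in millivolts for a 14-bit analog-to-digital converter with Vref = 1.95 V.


The resolution (LSB) of an ADC is Vref / 2^n.
LSB = 1.95 / 2^14
LSB = 1.95 / 16384
LSB = 0.00011902 V = 0.11901855 mV

0.11901855 mV


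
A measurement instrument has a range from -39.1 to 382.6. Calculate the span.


Span = upper range - lower range.
Span = 382.6 - (-39.1)
Span = 421.7

421.7


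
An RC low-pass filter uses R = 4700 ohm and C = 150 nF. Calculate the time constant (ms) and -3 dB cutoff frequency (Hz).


Time constant: tau = R * C.
tau = 4700 * 1.50e-07 = 0.000705 s
tau = 0.705 ms
Cutoff frequency: fc = 1 / (2*pi*R*C).
fc = 1 / (2*pi*0.000705) = 225.75 Hz

tau = 0.705 ms, fc = 225.75 Hz


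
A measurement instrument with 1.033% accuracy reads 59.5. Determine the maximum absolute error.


Absolute error = (accuracy% / 100) * reading.
Error = (1.033 / 100) * 59.5
Error = 0.01033 * 59.5
Error = 0.6146

0.6146


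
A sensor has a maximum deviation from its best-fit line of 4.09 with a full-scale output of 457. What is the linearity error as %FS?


Linearity error = (max deviation / full scale) * 100%.
Linearity = (4.09 / 457) * 100
Linearity = 0.895 %FS

0.895 %FS


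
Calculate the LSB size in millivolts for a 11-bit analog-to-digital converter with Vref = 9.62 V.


The resolution (LSB) of an ADC is Vref / 2^n.
LSB = 9.62 / 2^11
LSB = 9.62 / 2048
LSB = 0.00469727 V = 4.69726562 mV

4.69726562 mV


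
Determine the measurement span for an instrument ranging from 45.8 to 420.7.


Span = upper range - lower range.
Span = 420.7 - (45.8)
Span = 374.9

374.9


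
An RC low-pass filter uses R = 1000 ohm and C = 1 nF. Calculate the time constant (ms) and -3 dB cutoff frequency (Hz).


Time constant: tau = R * C.
tau = 1000 * 1.00e-09 = 1e-06 s
tau = 0.001 ms
Cutoff frequency: fc = 1 / (2*pi*R*C).
fc = 1 / (2*pi*1e-06) = 159154.94 Hz

tau = 0.001 ms, fc = 159154.94 Hz


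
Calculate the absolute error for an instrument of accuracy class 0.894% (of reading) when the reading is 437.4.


Absolute error = (accuracy% / 100) * reading.
Error = (0.894 / 100) * 437.4
Error = 0.00894 * 437.4
Error = 3.9104

3.9104


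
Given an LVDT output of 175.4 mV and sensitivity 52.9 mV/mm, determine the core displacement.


Displacement = Vout / sensitivity.
d = 175.4 / 52.9
d = 3.316 mm

3.316 mm


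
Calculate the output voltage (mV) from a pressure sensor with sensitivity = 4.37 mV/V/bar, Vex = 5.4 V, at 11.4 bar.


Output = sensitivity * Vex * P.
Vout = 4.37 * 5.4 * 11.4
Vout = 23.598 * 11.4
Vout = 269.02 mV

269.02 mV


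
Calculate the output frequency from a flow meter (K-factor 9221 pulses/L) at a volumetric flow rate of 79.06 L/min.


Frequency = K * Q / 60 (converting L/min to L/s).
f = 9221 * 79.06 / 60
f = 729012.26 / 60
f = 12150.2 Hz

12150.2 Hz


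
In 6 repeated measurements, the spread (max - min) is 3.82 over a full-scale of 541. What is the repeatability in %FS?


Repeatability = (spread / full scale) * 100%.
R = (3.82 / 541) * 100
R = 0.706 %FS

0.706 %FS


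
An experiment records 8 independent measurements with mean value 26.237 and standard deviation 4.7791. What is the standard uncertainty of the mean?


The standard uncertainty for Type A evaluation is u = s / sqrt(n).
u = 4.7791 / sqrt(8)
u = 4.7791 / 2.8284
u = 1.6897

1.6897


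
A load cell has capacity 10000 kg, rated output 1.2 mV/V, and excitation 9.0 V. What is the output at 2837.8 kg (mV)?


Vout = rated_output * Vex * (load / capacity).
Vout = 1.2 * 9.0 * (2837.8 / 10000)
Vout = 1.2 * 9.0 * 0.28378
Vout = 3.065 mV

3.065 mV


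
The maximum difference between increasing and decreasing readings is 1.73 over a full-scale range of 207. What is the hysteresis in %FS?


Hysteresis = (max difference / full scale) * 100%.
H = (1.73 / 207) * 100
H = 0.836 %FS

0.836 %FS


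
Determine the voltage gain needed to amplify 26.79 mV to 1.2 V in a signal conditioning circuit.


Gain = Vout / Vin (converting to same units).
G = 1.2 V / 26.79 mV
G = 1200.0 mV / 26.79 mV
G = 44.79

44.79


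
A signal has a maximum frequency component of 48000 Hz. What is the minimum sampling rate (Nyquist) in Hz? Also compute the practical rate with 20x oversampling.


By Nyquist theorem, fs_min = 2 * fmax.
fs_min = 2 * 48000 = 96000 Hz
Practical rate = 20 * fs_min = 20 * 96000 = 1920000 Hz

fs_min = 96000 Hz, fs_practical = 1920000 Hz


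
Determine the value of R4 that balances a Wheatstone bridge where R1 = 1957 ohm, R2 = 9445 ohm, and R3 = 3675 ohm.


At balance: R1*R4 = R2*R3, so R4 = R2*R3/R1.
R4 = 9445 * 3675 / 1957
R4 = 34710375 / 1957
R4 = 17736.52 ohm

17736.52 ohm


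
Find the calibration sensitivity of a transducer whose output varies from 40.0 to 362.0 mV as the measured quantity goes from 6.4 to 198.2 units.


Sensitivity = (y2 - y1) / (x2 - x1).
S = (362.0 - 40.0) / (198.2 - 6.4)
S = 322.0 / 191.8
S = 1.6788 mV/unit

1.6788 mV/unit


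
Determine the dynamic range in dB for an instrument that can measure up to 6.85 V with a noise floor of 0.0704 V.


Dynamic range = 20 * log10(Vmax / Vnoise).
DR = 20 * log10(6.85 / 0.0704)
DR = 20 * log10(97.3)
DR = 39.76 dB

39.76 dB


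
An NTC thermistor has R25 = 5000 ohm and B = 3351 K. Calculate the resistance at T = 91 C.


NTC thermistor equation: Rt = R25 * exp(B * (1/T - 1/T25)).
T in Kelvin: 364.15 K, T25 = 298.15 K
1/T - 1/T25 = 1/364.15 - 1/298.15 = -0.0006079
B * (1/T - 1/T25) = 3351 * -0.0006079 = -2.0371
Rt = 5000 * exp(-2.0371) = 652.1 ohm

652.1 ohm


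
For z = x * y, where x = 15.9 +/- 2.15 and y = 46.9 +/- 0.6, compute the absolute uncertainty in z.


For a product z = x*y, the relative uncertainty is:
uz/z = sqrt((ux/x)^2 + (uy/y)^2)
Relative uncertainties: ux/x = 2.15/15.9 = 0.13522
uy/y = 0.6/46.9 = 0.012793
z = 15.9 * 46.9 = 745.7
uz = 745.7 * sqrt(0.13522^2 + 0.012793^2) = 101.285

101.285


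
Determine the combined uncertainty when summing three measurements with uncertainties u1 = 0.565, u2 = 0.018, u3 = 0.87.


For a sum of independent quantities, uc = sqrt(u1^2 + u2^2 + u3^2).
uc = sqrt(0.565^2 + 0.018^2 + 0.87^2)
uc = sqrt(0.319225 + 0.000324 + 0.7569)
uc = 1.0375

1.0375


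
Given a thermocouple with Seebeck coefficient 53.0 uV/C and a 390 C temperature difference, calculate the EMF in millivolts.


The thermocouple output V = sensitivity * dT.
V = 53.0 uV/C * 390 C
V = 20670.0 uV
V = 20.67 mV

20.67 mV


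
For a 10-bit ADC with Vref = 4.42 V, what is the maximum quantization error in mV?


The maximum quantization error is +/- LSB/2.
LSB = Vref / 2^n = 4.42 / 1024 = 0.00431641 V
Max error = LSB / 2 = 0.00431641 / 2 = 0.0021582 V
Max error = 2.1582 mV

2.1582 mV


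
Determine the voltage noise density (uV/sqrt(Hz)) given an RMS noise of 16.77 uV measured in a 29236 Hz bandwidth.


Noise spectral density = Vrms / sqrt(BW).
NSD = 16.77 / sqrt(29236)
NSD = 16.77 / 170.9854
NSD = 0.0981 uV/sqrt(Hz)

0.0981 uV/sqrt(Hz)


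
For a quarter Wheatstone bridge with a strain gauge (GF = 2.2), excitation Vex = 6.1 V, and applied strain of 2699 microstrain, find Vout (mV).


Quarter bridge output: Vout = (GF * epsilon * Vex) / 4.
Vout = (2.2 * 2699e-6 * 6.1) / 4
Vout = 0.03622058 / 4 V
Vout = 0.00905514 V = 9.0551 mV

9.0551 mV


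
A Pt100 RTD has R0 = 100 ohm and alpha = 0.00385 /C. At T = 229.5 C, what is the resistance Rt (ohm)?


The RTD equation: Rt = R0 * (1 + alpha * T).
Rt = 100 * (1 + 0.00385 * 229.5)
Rt = 100 * (1 + 0.883575)
Rt = 100 * 1.883575
Rt = 188.357 ohm

188.357 ohm


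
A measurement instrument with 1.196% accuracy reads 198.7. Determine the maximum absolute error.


Absolute error = (accuracy% / 100) * reading.
Error = (1.196 / 100) * 198.7
Error = 0.01196 * 198.7
Error = 2.3765

2.3765


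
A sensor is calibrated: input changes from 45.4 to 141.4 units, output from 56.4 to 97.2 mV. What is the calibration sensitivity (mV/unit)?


Sensitivity = (y2 - y1) / (x2 - x1).
S = (97.2 - 56.4) / (141.4 - 45.4)
S = 40.8 / 96.0
S = 0.425 mV/unit

0.425 mV/unit


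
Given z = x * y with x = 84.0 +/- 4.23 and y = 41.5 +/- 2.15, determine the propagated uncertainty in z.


For a product z = x*y, the relative uncertainty is:
uz/z = sqrt((ux/x)^2 + (uy/y)^2)
Relative uncertainties: ux/x = 4.23/84.0 = 0.050357
uy/y = 2.15/41.5 = 0.051807
z = 84.0 * 41.5 = 3486.0
uz = 3486.0 * sqrt(0.050357^2 + 0.051807^2) = 251.858

251.858


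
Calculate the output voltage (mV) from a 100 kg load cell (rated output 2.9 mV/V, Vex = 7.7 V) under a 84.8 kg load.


Vout = rated_output * Vex * (load / capacity).
Vout = 2.9 * 7.7 * (84.8 / 100)
Vout = 2.9 * 7.7 * 0.848
Vout = 18.936 mV

18.936 mV


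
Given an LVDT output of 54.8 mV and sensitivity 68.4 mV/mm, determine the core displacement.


Displacement = Vout / sensitivity.
d = 54.8 / 68.4
d = 0.801 mm

0.801 mm


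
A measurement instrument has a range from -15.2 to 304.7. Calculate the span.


Span = upper range - lower range.
Span = 304.7 - (-15.2)
Span = 319.9

319.9


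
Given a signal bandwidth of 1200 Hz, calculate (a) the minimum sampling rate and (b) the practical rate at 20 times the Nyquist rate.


By Nyquist theorem, fs_min = 2 * fmax.
fs_min = 2 * 1200 = 2400 Hz
Practical rate = 20 * fs_min = 20 * 2400 = 48000 Hz

fs_min = 2400 Hz, fs_practical = 48000 Hz


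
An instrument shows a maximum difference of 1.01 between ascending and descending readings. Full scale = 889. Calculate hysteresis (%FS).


Hysteresis = (max difference / full scale) * 100%.
H = (1.01 / 889) * 100
H = 0.114 %FS

0.114 %FS


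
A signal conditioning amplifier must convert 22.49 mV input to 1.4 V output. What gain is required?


Gain = Vout / Vin (converting to same units).
G = 1.4 V / 22.49 mV
G = 1400.0 mV / 22.49 mV
G = 62.25

62.25


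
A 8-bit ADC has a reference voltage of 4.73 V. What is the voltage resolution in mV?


The resolution (LSB) of an ADC is Vref / 2^n.
LSB = 4.73 / 2^8
LSB = 4.73 / 256
LSB = 0.01847656 V = 18.4765625 mV

18.4765625 mV


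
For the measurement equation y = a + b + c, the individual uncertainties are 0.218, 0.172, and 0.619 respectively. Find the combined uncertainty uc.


For a sum of independent quantities, uc = sqrt(u1^2 + u2^2 + u3^2).
uc = sqrt(0.218^2 + 0.172^2 + 0.619^2)
uc = sqrt(0.047524 + 0.029584 + 0.383161)
uc = 0.6784

0.6784


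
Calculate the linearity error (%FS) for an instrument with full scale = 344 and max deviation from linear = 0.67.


Linearity error = (max deviation / full scale) * 100%.
Linearity = (0.67 / 344) * 100
Linearity = 0.195 %FS

0.195 %FS


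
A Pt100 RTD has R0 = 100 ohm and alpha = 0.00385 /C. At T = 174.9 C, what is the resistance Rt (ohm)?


The RTD equation: Rt = R0 * (1 + alpha * T).
Rt = 100 * (1 + 0.00385 * 174.9)
Rt = 100 * (1 + 0.673365)
Rt = 100 * 1.673365
Rt = 167.337 ohm

167.337 ohm


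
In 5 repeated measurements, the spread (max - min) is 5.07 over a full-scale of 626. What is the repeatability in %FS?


Repeatability = (spread / full scale) * 100%.
R = (5.07 / 626) * 100
R = 0.81 %FS

0.81 %FS


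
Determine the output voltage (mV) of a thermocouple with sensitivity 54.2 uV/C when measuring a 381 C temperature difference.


The thermocouple output V = sensitivity * dT.
V = 54.2 uV/C * 381 C
V = 20650.2 uV
V = 20.65 mV

20.65 mV


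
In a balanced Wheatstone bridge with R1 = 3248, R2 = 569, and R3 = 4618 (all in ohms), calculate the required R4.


At balance: R1*R4 = R2*R3, so R4 = R2*R3/R1.
R4 = 569 * 4618 / 3248
R4 = 2627642 / 3248
R4 = 809.0 ohm

809.0 ohm


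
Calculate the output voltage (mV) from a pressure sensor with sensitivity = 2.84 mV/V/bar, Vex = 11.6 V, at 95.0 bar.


Output = sensitivity * Vex * P.
Vout = 2.84 * 11.6 * 95.0
Vout = 32.944 * 95.0
Vout = 3129.68 mV

3129.68 mV


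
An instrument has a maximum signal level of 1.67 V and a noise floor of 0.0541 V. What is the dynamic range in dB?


Dynamic range = 20 * log10(Vmax / Vnoise).
DR = 20 * log10(1.67 / 0.0541)
DR = 20 * log10(30.87)
DR = 29.79 dB

29.79 dB


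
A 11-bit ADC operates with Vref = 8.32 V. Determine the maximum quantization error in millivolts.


The maximum quantization error is +/- LSB/2.
LSB = Vref / 2^n = 8.32 / 2048 = 0.0040625 V
Max error = LSB / 2 = 0.0040625 / 2 = 0.00203125 V
Max error = 2.0312 mV

2.0312 mV


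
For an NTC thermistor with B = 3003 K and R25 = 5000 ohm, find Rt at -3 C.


NTC thermistor equation: Rt = R25 * exp(B * (1/T - 1/T25)).
T in Kelvin: 270.15 K, T25 = 298.15 K
1/T - 1/T25 = 1/270.15 - 1/298.15 = 0.00034763
B * (1/T - 1/T25) = 3003 * 0.00034763 = 1.0439
Rt = 5000 * exp(1.0439) = 14201.9 ohm

14201.9 ohm


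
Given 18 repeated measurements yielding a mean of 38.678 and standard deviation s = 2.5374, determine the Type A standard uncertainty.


The standard uncertainty for Type A evaluation is u = s / sqrt(n).
u = 2.5374 / sqrt(18)
u = 2.5374 / 4.2426
u = 0.5981

0.5981


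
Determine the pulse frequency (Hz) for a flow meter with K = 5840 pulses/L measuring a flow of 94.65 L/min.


Frequency = K * Q / 60 (converting L/min to L/s).
f = 5840 * 94.65 / 60
f = 552756.0 / 60
f = 9212.6 Hz

9212.6 Hz


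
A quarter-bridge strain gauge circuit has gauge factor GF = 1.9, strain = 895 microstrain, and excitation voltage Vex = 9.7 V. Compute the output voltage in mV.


Quarter bridge output: Vout = (GF * epsilon * Vex) / 4.
Vout = (1.9 * 895e-6 * 9.7) / 4
Vout = 0.01649485 / 4 V
Vout = 0.00412371 V = 4.1237 mV

4.1237 mV


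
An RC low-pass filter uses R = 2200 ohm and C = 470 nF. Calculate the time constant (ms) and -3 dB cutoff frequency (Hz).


Time constant: tau = R * C.
tau = 2200 * 4.70e-07 = 0.001034 s
tau = 1.034 ms
Cutoff frequency: fc = 1 / (2*pi*R*C).
fc = 1 / (2*pi*0.001034) = 153.92 Hz

tau = 1.034 ms, fc = 153.92 Hz


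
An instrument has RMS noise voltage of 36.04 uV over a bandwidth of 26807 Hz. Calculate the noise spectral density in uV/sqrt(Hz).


Noise spectral density = Vrms / sqrt(BW).
NSD = 36.04 / sqrt(26807)
NSD = 36.04 / 163.7284
NSD = 0.2201 uV/sqrt(Hz)

0.2201 uV/sqrt(Hz)


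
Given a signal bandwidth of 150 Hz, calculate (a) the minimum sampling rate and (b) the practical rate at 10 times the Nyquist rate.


By Nyquist theorem, fs_min = 2 * fmax.
fs_min = 2 * 150 = 300 Hz
Practical rate = 10 * fs_min = 10 * 300 = 3000 Hz

fs_min = 300 Hz, fs_practical = 3000 Hz


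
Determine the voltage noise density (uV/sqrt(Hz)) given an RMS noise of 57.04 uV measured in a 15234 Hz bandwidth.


Noise spectral density = Vrms / sqrt(BW).
NSD = 57.04 / sqrt(15234)
NSD = 57.04 / 123.4261
NSD = 0.4621 uV/sqrt(Hz)

0.4621 uV/sqrt(Hz)


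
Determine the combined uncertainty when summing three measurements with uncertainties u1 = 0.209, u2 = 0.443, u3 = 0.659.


For a sum of independent quantities, uc = sqrt(u1^2 + u2^2 + u3^2).
uc = sqrt(0.209^2 + 0.443^2 + 0.659^2)
uc = sqrt(0.043681 + 0.196249 + 0.434281)
uc = 0.8211

0.8211


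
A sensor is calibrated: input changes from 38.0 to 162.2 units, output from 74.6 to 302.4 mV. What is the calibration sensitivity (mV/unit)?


Sensitivity = (y2 - y1) / (x2 - x1).
S = (302.4 - 74.6) / (162.2 - 38.0)
S = 227.8 / 124.2
S = 1.8341 mV/unit

1.8341 mV/unit


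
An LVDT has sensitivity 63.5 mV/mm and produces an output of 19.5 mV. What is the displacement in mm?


Displacement = Vout / sensitivity.
d = 19.5 / 63.5
d = 0.307 mm

0.307 mm


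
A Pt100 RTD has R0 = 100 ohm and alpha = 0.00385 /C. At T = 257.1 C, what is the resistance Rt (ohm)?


The RTD equation: Rt = R0 * (1 + alpha * T).
Rt = 100 * (1 + 0.00385 * 257.1)
Rt = 100 * (1 + 0.989835)
Rt = 100 * 1.989835
Rt = 198.984 ohm

198.984 ohm
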